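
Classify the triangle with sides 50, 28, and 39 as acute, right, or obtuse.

Compare the square of the longest side to the sum of squares of the other two: 28² + 39² = 2305 < 2500 = 50².

obtuse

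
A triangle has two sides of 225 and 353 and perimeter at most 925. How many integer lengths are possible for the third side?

Triangle inequality: 128 < x < 578. Perimeter ≤ 925 gives x ≤ 925 − 225 − 353 = 347.
So 128 < x ≤ 347; integers 129 through 347: 219 values.

219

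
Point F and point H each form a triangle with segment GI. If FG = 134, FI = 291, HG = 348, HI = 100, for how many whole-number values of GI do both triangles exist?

176

From triangle FGI: 157 < GI < 425.
From triangle HGI: 248 < GI < 448.
Intersection: 248 < GI < 425, so integers 249 through 424: 176 values.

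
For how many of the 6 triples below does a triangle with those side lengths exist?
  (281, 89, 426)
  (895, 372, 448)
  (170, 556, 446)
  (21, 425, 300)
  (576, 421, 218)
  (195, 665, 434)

2

(89,281,426): 89+281 ≤ 426 → not valid
(372,448,895): 372+448 ≤ 895 → not valid
(170,446,556): 170+446 > 556 → valid
(21,300,425): 21+300 ≤ 425 → not valid
(218,421,576): 218+421 > 576 → valid
(195,434,665): 195+434 ≤ 665 → not valid
2 of the 6 triples form a triangle.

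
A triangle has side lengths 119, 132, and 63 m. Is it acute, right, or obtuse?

acute

Compare the square of the longest side to the sum of squares of the other two: 63² + 119² = 18130 > 17424 = 132².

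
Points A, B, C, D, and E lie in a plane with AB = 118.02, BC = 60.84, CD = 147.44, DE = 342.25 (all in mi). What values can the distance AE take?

The maximum is all hops collinear in one direction: 118.02 + 60.84 + 147.44 + 342.25 = 668.55.
The longest hop is 342.25; the others sum to 326.30. Folding the others back against it leaves at least 342.25 − 326.30 = 15.95.

15.95 ≤ AE ≤ 668.55 mi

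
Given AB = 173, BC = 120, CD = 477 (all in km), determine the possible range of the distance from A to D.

The maximum is all hops collinear in one direction: 173 + 120 + 477 = 770.
The longest hop is 477; the others sum to 293. Folding the others back against it leaves at least 477 − 293 = 184.

184 ≤ AD ≤ 770 km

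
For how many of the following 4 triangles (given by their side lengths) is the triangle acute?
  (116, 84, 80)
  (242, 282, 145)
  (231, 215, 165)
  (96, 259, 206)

(116,84,80): 80²+84² = 13456 = 116² → right
(242,282,145): 145²+242² = 79589 > 79524 = 282² → acute
(231,215,165): 165²+215² = 73450 > 53361 = 231² → acute
(96,259,206): 96²+206² = 51652 < 67081 = 259² → obtuse
2 of the 4 are acute.

2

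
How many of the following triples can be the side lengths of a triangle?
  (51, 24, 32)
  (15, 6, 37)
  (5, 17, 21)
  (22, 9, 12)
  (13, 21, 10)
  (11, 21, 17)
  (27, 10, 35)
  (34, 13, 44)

(24,32,51): 24+32 > 51 → valid
(6,15,37): 6+15 ≤ 37 → not valid
(5,17,21): 5+17 > 21 → valid
(9,12,22): 9+12 ≤ 22 → not valid
(10,13,21): 10+13 > 21 → valid
(11,17,21): 11+17 > 21 → valid
(10,27,35): 10+27 > 35 → valid
(13,34,44): 13+34 > 44 → valid
6 of the 8 triples form a triangle.

6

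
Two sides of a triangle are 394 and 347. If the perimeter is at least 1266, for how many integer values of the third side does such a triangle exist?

Triangle inequality: 47 < x < 741. Perimeter ≥ 1266 gives x ≥ 1266 − 394 − 347 = 525.
So 525 ≤ x < 741; integers 525 through 740: 216 values.

216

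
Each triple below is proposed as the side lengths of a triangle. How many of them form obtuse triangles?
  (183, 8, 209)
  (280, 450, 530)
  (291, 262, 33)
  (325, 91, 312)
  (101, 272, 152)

(183,8,209): 8+183 ≤ 209, not a triangle
(280,450,530): 280²+450² = 280900 = 530² → right
(291,262,33): 33²+262² = 69733 < 84681 = 291² → obtuse
(325,91,312): 91²+312² = 105625 = 325² → right
(101,272,152): 101+152 ≤ 272, not a triangle
1 of the 5 is obtuse.

1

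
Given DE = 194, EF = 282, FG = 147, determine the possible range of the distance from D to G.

0 ≤ DG ≤ 623

The maximum is all hops collinear in one direction: 194 + 282 + 147 = 623.
The longest hop is 282; the others sum to 341. Since 282 ≤ 341, the path can fold back on itself completely, so the minimum distance is 0.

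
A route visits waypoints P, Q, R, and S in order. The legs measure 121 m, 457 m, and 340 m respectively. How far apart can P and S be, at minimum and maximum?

The maximum is all hops collinear in one direction: 121 + 457 + 340 = 918.
The longest hop is 457; the others sum to 461. Since 457 ≤ 461, the path can fold back on itself completely, so the minimum distance is 0.

0 ≤ PS ≤ 918 m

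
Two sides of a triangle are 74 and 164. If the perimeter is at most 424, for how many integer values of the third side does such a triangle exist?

96

Triangle inequality: 90 < x < 238. Perimeter ≤ 424 gives x ≤ 424 − 74 − 164 = 186.
So 90 < x ≤ 186; integers 91 through 186: 96 values.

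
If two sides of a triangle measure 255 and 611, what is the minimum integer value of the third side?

357

The third side must be strictly greater than |255 − 611| = 356.
The smallest integer above 356 is 357.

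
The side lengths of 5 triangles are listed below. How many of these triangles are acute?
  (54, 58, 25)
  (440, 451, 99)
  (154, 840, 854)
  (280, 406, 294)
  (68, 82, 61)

2

(54,58,25): 25²+54² = 3541 > 3364 = 58² → acute
(440,451,99): 99²+440² = 203401 = 451² → right
(154,840,854): 154²+840² = 729316 = 854² → right
(280,406,294): 280²+294² = 164836 = 406² → right
(68,82,61): 61²+68² = 8345 > 6724 = 82² → acute
2 of the 5 are acute.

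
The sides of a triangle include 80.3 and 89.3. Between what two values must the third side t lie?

9.0 < t < 169.6

By the triangle inequality, t must be less than 80.3 + 89.3 = 169.6 and greater than |80.3 − 89.3| = 9.0.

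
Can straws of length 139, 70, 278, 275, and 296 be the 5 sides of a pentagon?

Yes

A pentagon exists iff every side is shorter than the sum of the others — equivalently, the longest side is less than the sum of the rest.
Longest side 296 < 762 (sum of the remaining 4), so yes.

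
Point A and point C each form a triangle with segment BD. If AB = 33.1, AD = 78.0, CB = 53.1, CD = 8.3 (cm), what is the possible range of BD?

44.9 < BD < 61.4

From triangle ABD: |33.1 − 78.0| < BD < 33.1 + 78.0, i.e. 44.9 < BD < 111.1.
From triangle CBD: 44.8 < BD < 61.4.
Both must hold, so BD lies in the intersection.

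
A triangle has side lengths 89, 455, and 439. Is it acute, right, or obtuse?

obtuse

Compare the square of the longest side to the sum of squares of the other two: 89² + 439² = 200642 < 207025 = 455².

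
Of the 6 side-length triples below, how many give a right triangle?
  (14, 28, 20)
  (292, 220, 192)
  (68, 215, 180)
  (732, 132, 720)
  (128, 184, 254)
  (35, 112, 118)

2

(14,28,20): 14²+20² = 596 < 784 = 28² → obtuse
(292,220,192): 192²+220² = 85264 = 292² → right
(68,215,180): 68²+180² = 37024 < 46225 = 215² → obtuse
(732,132,720): 132²+720² = 535824 = 732² → right
(128,184,254): 128²+184² = 50240 < 64516 = 254² → obtuse
(35,112,118): 35²+112² = 13769 < 13924 = 118² → obtuse
2 of the 6 are right.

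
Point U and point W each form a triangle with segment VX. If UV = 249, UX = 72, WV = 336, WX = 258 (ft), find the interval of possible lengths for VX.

177 < VX < 321

From triangle UVX: |249 − 72| < VX < 249 + 72, i.e. 177 < VX < 321.
From triangle WVX: 78 < VX < 594.
Both must hold, so VX lies in the intersection.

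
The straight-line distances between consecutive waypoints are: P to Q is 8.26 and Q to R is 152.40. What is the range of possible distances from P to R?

By the triangle inequality, |8.26 − 152.40| ≤ PR ≤ 8.26 + 152.40.

144.14 ≤ PR ≤ 160.66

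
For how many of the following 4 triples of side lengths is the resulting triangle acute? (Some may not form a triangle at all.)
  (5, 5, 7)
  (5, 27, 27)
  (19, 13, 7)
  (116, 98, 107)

(5,5,7): 5²+5² = 50 > 49 = 7² → acute
(5,27,27): 5²+27² = 754 > 729 = 27² → acute
(19,13,7): 7²+13² = 218 < 361 = 19² → obtuse
(116,98,107): 98²+107² = 21053 > 13456 = 116² → acute
3 of the 4 are acute.

3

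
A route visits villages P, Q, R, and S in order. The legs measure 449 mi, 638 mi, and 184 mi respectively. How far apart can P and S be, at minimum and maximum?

5 ≤ PS ≤ 1271 mi

The maximum is all hops collinear in one direction: 449 + 638 + 184 = 1271.
The longest hop is 638; the others sum to 633. Folding the others back against it leaves at least 638 − 633 = 5.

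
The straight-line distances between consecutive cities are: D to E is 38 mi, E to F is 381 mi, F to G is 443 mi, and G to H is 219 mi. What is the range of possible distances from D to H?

0 ≤ DH ≤ 1081 mi

The maximum is all hops collinear in one direction: 38 + 381 + 443 + 219 = 1081.
The longest hop is 443; the others sum to 638. Since 443 ≤ 638, the path can fold back on itself completely, so the minimum distance is 0.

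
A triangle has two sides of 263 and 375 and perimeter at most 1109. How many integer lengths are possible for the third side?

Triangle inequality: 112 < x < 638. Perimeter ≤ 1109 gives x ≤ 1109 − 263 − 375 = 471.
So 112 < x ≤ 471; integers 113 through 471: 359 values.

359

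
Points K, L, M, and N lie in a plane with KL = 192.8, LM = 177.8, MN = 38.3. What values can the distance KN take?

0 ≤ KN ≤ 408.9

The maximum is all hops collinear in one direction: 192.8 + 177.8 + 38.3 = 408.9.
The longest hop is 192.8; the others sum to 216.1. Since 192.8 ≤ 216.1, the path can fold back on itself completely, so the minimum distance is 0.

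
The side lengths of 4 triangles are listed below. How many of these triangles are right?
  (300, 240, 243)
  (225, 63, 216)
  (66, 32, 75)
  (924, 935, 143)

(300,240,243): 240²+243² = 116649 > 90000 = 300² → acute
(225,63,216): 63²+216² = 50625 = 225² → right
(66,32,75): 32²+66² = 5380 < 5625 = 75² → obtuse
(924,935,143): 143²+924² = 874225 = 935² → right
2 of the 4 are right.

2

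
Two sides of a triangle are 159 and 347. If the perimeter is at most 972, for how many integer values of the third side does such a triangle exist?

Triangle inequality: 188 < x < 506. Perimeter ≤ 972 gives x ≤ 972 − 159 − 347 = 466.
So 188 < x ≤ 466; integers 189 through 466: 278 values.

278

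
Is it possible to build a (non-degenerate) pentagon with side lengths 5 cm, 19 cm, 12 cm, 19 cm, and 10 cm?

A pentagon exists iff every side is shorter than the sum of the others — equivalently, the longest side is less than the sum of the rest.
Longest side 19 < 46 (sum of the remaining 4), so yes.

Yes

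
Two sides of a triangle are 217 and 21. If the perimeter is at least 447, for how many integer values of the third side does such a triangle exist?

Triangle inequality: 196 < x < 238. Perimeter ≥ 447 gives x ≥ 447 − 217 − 21 = 209.
So 209 ≤ x < 238; integers 209 through 237: 29 values.

29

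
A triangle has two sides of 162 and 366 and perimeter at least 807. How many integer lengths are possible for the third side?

Triangle inequality: 204 < x < 528. Perimeter ≥ 807 gives x ≥ 807 − 162 − 366 = 279.
So 279 ≤ x < 528; integers 279 through 527: 249 values.

249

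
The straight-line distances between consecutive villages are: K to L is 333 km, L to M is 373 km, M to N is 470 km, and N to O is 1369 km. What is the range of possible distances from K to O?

The maximum is all hops collinear in one direction: 333 + 373 + 470 + 1369 = 2545.
The longest hop is 1369; the others sum to 1176. Folding the others back against it leaves at least 1369 − 1176 = 193.

193 ≤ KO ≤ 2545 km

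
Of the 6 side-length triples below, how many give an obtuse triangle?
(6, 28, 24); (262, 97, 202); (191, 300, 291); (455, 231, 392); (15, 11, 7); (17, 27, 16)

(6,28,24): 6²+24² = 612 < 784 = 28² → obtuse
(262,97,202): 97²+202² = 50213 < 68644 = 262² → obtuse
(191,300,291): 191²+291² = 121162 > 90000 = 300² → acute
(455,231,392): 231²+392² = 207025 = 455² → right
(15,11,7): 7²+11² = 170 < 225 = 15² → obtuse
(17,27,16): 16²+17² = 545 < 729 = 27² → obtuse
4 of the 6 are obtuse.

4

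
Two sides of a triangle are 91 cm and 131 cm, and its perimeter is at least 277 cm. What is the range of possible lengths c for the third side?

Triangle inequality alone gives 40 < c < 222.
The perimeter condition gives c ≥ 277 − 91 − 131 = 55.
Intersecting the two: 55 ≤ c < 222.

55 ≤ c < 222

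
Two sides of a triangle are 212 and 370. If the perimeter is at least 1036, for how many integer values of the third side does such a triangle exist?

Triangle inequality: 158 < x < 582. Perimeter ≥ 1036 gives x ≥ 1036 − 212 − 370 = 454.
So 454 ≤ x < 582; integers 454 through 581: 128 values.

128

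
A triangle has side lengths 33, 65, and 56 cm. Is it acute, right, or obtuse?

right

Compare the square of the longest side to the sum of squares of the other two: 33² + 56² = 4225 = 65².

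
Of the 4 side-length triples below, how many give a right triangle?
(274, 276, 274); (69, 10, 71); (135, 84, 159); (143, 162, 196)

(274,276,274): 274²+274² = 150152 > 76176 = 276² → acute
(69,10,71): 10²+69² = 4861 < 5041 = 71² → obtuse
(135,84,159): 84²+135² = 25281 = 159² → right
(143,162,196): 143²+162² = 46693 > 38416 = 196² → acute
1 of the 4 is right.

1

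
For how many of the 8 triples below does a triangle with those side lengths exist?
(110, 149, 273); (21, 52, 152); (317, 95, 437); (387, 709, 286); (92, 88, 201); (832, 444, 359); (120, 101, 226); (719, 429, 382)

(110,149,273): 110+149 ≤ 273 → not valid
(21,52,152): 21+52 ≤ 152 → not valid
(95,317,437): 95+317 ≤ 437 → not valid
(286,387,709): 286+387 ≤ 709 → not valid
(88,92,201): 88+92 ≤ 201 → not valid
(359,444,832): 359+444 ≤ 832 → not valid
(101,120,226): 101+120 ≤ 226 → not valid
(382,429,719): 382+429 > 719 → valid
1 of the 8 triples forms a triangle.

1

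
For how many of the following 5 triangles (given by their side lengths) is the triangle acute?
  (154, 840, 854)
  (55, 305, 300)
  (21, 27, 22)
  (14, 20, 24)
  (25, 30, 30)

3

(154,840,854): 154²+840² = 729316 = 854² → right
(55,305,300): 55²+300² = 93025 = 305² → right
(21,27,22): 21²+22² = 925 > 729 = 27² → acute
(14,20,24): 14²+20² = 596 > 576 = 24² → acute
(25,30,30): 25²+30² = 1525 > 900 = 30² → acute
3 of the 5 are acute.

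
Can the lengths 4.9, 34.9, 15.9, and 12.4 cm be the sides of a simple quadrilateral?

No

For a quadrilateral, each side must be shorter than the sum of the others.
Here the longest side is 34.9, but the remaining 3 sides sum to only 33.2.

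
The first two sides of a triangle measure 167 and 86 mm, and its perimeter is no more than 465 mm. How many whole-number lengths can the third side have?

Triangle inequality: 81 < x < 253. Perimeter ≤ 465 gives x ≤ 465 − 167 − 86 = 212.
So 81 < x ≤ 212; integers 82 through 212: 131 values.

131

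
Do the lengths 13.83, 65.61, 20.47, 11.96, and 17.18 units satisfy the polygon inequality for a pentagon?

No

For a pentagon, each side must be shorter than the sum of the others.
Here the longest side is 65.61, but the remaining 4 sides sum to only 63.44.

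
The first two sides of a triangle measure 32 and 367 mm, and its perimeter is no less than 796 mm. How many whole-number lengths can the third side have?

Triangle inequality: 335 < x < 399. Perimeter ≥ 796 gives x ≥ 796 − 32 − 367 = 397.
So 397 ≤ x < 399; integers 397 through 398: 2 values.

2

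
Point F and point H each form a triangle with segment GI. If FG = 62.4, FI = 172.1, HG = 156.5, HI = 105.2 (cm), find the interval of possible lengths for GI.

From triangle FGI: |62.4 − 172.1| < GI < 62.4 + 172.1, i.e. 109.7 < GI < 234.5.
From triangle HGI: 51.3 < GI < 261.7.
Both must hold, so GI lies in the intersection.

109.7 < GI < 234.5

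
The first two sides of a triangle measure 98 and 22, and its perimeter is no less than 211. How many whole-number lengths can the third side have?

Triangle inequality: 76 < x < 120. Perimeter ≥ 211 gives x ≥ 211 − 98 − 22 = 91.
So 91 ≤ x < 120; integers 91 through 119: 29 values.

29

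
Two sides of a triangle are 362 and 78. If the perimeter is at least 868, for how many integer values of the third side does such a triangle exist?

12

Triangle inequality: 284 < x < 440. Perimeter ≥ 868 gives x ≥ 868 − 362 − 78 = 428.
So 428 ≤ x < 440; integers 428 through 439: 12 values.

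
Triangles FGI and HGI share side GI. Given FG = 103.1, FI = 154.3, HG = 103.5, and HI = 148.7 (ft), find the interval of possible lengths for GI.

From triangle FGI: |103.1 − 154.3| < GI < 103.1 + 154.3, i.e. 51.2 < GI < 257.4.
From triangle HGI: 45.2 < GI < 252.2.
Both must hold, so GI lies in the intersection.

51.2 < GI < 252.2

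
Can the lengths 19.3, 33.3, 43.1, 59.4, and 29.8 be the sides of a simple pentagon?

Yes

A pentagon exists iff every side is shorter than the sum of the others — equivalently, the longest side is less than the sum of the rest.
Longest side 59.4 < 125.5 (sum of the remaining 4), so yes.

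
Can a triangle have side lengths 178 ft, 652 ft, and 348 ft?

The longest side is 652, but the other two sum to only 526.
526 < 652, so the triangle inequality fails.

No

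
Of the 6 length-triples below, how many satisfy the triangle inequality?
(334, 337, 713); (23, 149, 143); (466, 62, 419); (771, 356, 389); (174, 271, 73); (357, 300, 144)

(334,337,713): 334+337 ≤ 713 → not valid
(23,143,149): 23+143 > 149 → valid
(62,419,466): 62+419 > 466 → valid
(356,389,771): 356+389 ≤ 771 → not valid
(73,174,271): 73+174 ≤ 271 → not valid
(144,300,357): 144+300 > 357 → valid
3 of the 6 triples form a triangle.

3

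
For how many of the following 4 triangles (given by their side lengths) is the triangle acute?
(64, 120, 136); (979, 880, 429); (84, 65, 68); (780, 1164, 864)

(64,120,136): 64²+120² = 18496 = 136² → right
(979,880,429): 429²+880² = 958441 = 979² → right
(84,65,68): 65²+68² = 8849 > 7056 = 84² → acute
(780,1164,864): 780²+864² = 1354896 = 1164² → right
1 of the 4 is acute.

1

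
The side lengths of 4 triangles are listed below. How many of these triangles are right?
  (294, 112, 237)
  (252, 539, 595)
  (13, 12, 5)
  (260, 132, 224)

(294,112,237): 112²+237² = 68713 < 86436 = 294² → obtuse
(252,539,595): 252²+539² = 354025 = 595² → right
(13,12,5): 5²+12² = 169 = 13² → right
(260,132,224): 132²+224² = 67600 = 260² → right
3 of the 4 are right.

3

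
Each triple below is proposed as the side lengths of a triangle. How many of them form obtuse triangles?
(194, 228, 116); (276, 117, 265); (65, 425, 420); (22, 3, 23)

2

(194,228,116): 116²+194² = 51092 < 51984 = 228² → obtuse
(276,117,265): 117²+265² = 83914 > 76176 = 276² → acute
(65,425,420): 65²+420² = 180625 = 425² → right
(22,3,23): 3²+22² = 493 < 529 = 23² → obtuse
2 of the 4 are obtuse.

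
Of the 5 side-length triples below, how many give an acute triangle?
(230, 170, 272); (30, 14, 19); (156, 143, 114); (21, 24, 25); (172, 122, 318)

3

(230,170,272): 170²+230² = 81800 > 73984 = 272² → acute
(30,14,19): 14²+19² = 557 < 900 = 30² → obtuse
(156,143,114): 114²+143² = 33445 > 24336 = 156² → acute
(21,24,25): 21²+24² = 1017 > 625 = 25² → acute
(172,122,318): 122+172 ≤ 318, not a triangle
3 of the 5 are acute.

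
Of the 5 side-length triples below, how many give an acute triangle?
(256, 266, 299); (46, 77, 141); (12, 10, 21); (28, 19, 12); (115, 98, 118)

2

(256,266,299): 256²+266² = 136292 > 89401 = 299² → acute
(46,77,141): 46+77 ≤ 141, not a triangle
(12,10,21): 10²+12² = 244 < 441 = 21² → obtuse
(28,19,12): 12²+19² = 505 < 784 = 28² → obtuse
(115,98,118): 98²+115² = 22829 > 13924 = 118² → acute
2 of the 5 are acute.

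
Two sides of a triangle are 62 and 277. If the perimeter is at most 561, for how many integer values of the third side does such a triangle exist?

7

Triangle inequality: 215 < x < 339. Perimeter ≤ 561 gives x ≤ 561 − 62 − 277 = 222.
So 215 < x ≤ 222; integers 216 through 222: 7 values.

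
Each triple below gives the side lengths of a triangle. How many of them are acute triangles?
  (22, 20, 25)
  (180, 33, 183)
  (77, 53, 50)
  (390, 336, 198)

1

(22,20,25): 20²+22² = 884 > 625 = 25² → acute
(180,33,183): 33²+180² = 33489 = 183² → right
(77,53,50): 50²+53² = 5309 < 5929 = 77² → obtuse
(390,336,198): 198²+336² = 152100 = 390² → right
1 of the 4 is acute.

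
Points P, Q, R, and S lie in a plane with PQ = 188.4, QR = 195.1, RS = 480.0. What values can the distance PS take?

The maximum is all hops collinear in one direction: 188.4 + 195.1 + 480.0 = 863.5.
The longest hop is 480.0; the others sum to 383.5. Folding the others back against it leaves at least 480.0 − 383.5 = 96.5.

96.5 ≤ PS ≤ 863.5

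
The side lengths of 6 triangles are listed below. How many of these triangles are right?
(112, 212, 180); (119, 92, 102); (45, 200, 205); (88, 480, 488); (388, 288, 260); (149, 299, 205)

4

(112,212,180): 112²+180² = 44944 = 212² → right
(119,92,102): 92²+102² = 18868 > 14161 = 119² → acute
(45,200,205): 45²+200² = 42025 = 205² → right
(88,480,488): 88²+480² = 238144 = 488² → right
(388,288,260): 260²+288² = 150544 = 388² → right
(149,299,205): 149²+205² = 64226 < 89401 = 299² → obtuse
4 of the 6 are right.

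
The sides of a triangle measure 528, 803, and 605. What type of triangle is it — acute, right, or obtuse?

Compare the square of the longest side to the sum of squares of the other two: 528² + 605² = 644809 = 803².

right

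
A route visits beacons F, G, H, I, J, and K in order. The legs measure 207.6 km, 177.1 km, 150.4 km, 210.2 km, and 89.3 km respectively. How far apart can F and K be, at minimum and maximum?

0 ≤ FK ≤ 834.6 km

The maximum is all hops collinear in one direction: 207.6 + 177.1 + 150.4 + 210.2 + 89.3 = 834.6.
The longest hop is 210.2; the others sum to 624.4. Since 210.2 ≤ 624.4, the path can fold back on itself completely, so the minimum distance is 0.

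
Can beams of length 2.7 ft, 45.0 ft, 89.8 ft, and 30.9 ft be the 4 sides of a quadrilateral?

For a quadrilateral, each side must be shorter than the sum of the others.
Here the longest side is 89.8, but the remaining 3 sides sum to only 78.6.

No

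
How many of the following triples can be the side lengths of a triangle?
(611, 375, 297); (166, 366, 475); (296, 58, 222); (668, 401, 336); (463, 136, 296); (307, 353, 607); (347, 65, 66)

(297,375,611): 297+375 > 611 → valid
(166,366,475): 166+366 > 475 → valid
(58,222,296): 58+222 ≤ 296 → not valid
(336,401,668): 336+401 > 668 → valid
(136,296,463): 136+296 ≤ 463 → not valid
(307,353,607): 307+353 > 607 → valid
(65,66,347): 65+66 ≤ 347 → not valid
4 of the 7 triples form a triangle.

4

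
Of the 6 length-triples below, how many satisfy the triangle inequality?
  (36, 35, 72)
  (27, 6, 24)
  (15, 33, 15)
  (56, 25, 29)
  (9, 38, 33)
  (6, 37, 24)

2

(35,36,72): 35+36 ≤ 72 → not valid
(6,24,27): 6+24 > 27 → valid
(15,15,33): 15+15 ≤ 33 → not valid
(25,29,56): 25+29 ≤ 56 → not valid
(9,33,38): 9+33 > 38 → valid
(6,24,37): 6+24 ≤ 37 → not valid
2 of the 6 triples form a triangle.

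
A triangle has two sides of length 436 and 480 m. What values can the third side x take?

44 < x < 916 (m)

By the triangle inequality, x must be less than 436 + 480 = 916 and greater than |436 − 480| = 44.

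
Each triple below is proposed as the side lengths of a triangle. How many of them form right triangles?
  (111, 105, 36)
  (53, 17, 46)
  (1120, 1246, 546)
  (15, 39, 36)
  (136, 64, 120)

(111,105,36): 36²+105² = 12321 = 111² → right
(53,17,46): 17²+46² = 2405 < 2809 = 53² → obtuse
(1120,1246,546): 546²+1120² = 1552516 = 1246² → right
(15,39,36): 15²+36² = 1521 = 39² → right
(136,64,120): 64²+120² = 18496 = 136² → right
4 of the 5 are right.

4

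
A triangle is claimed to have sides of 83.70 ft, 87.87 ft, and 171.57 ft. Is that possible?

The two shorter sides sum to 171.57, exactly equal to the longest side 171.57.
That gives only a degenerate (flat) triangle — the inequality must be strict.

No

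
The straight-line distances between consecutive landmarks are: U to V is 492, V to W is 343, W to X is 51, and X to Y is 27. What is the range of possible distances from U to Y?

The maximum is all hops collinear in one direction: 492 + 343 + 51 + 27 = 913.
The longest hop is 492; the others sum to 421. Folding the others back against it leaves at least 492 − 421 = 71.

71 ≤ UY ≤ 913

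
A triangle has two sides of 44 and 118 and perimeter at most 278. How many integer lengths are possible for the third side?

42

Triangle inequality: 74 < x < 162. Perimeter ≤ 278 gives x ≤ 278 − 44 − 118 = 116.
So 74 < x ≤ 116; integers 75 through 116: 42 values.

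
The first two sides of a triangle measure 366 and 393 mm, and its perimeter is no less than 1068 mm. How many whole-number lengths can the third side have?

450

Triangle inequality: 27 < x < 759. Perimeter ≥ 1068 gives x ≥ 1068 − 366 − 393 = 309.
So 309 ≤ x < 759; integers 309 through 758: 450 values.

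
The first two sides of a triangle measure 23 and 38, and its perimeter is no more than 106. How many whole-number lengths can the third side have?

Triangle inequality: 15 < x < 61. Perimeter ≤ 106 gives x ≤ 106 − 23 − 38 = 45.
So 15 < x ≤ 45; integers 16 through 45: 30 values.

30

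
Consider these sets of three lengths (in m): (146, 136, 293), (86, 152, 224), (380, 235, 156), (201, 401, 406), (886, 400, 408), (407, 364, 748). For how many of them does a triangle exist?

(136,146,293): 136+146 ≤ 293 → not valid
(86,152,224): 86+152 > 224 → valid
(156,235,380): 156+235 > 380 → valid
(201,401,406): 201+401 > 406 → valid
(400,408,886): 400+408 ≤ 886 → not valid
(364,407,748): 364+407 > 748 → valid
4 of the 6 triples form a triangle.

4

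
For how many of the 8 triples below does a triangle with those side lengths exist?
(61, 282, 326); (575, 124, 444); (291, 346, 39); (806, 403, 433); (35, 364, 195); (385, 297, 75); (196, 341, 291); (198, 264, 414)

4

(61,282,326): 61+282 > 326 → valid
(124,444,575): 124+444 ≤ 575 → not valid
(39,291,346): 39+291 ≤ 346 → not valid
(403,433,806): 403+433 > 806 → valid
(35,195,364): 35+195 ≤ 364 → not valid
(75,297,385): 75+297 ≤ 385 → not valid
(196,291,341): 196+291 > 341 → valid
(198,264,414): 198+264 > 414 → valid
4 of the 8 triples form a triangle.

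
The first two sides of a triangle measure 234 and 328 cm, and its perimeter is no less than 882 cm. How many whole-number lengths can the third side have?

242

Triangle inequality: 94 < x < 562. Perimeter ≥ 882 gives x ≥ 882 − 234 − 328 = 320.
So 320 ≤ x < 562; integers 320 through 561: 242 values.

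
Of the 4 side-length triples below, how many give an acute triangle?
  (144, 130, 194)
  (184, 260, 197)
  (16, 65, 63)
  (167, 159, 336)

1

(144,130,194): 130²+144² = 37636 = 194² → right
(184,260,197): 184²+197² = 72665 > 67600 = 260² → acute
(16,65,63): 16²+63² = 4225 = 65² → right
(167,159,336): 159+167 ≤ 336, not a triangle
1 of the 4 is acute.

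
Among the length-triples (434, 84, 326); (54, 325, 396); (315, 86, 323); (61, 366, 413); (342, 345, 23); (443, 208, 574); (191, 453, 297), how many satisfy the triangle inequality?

5

(84,326,434): 84+326 ≤ 434 → not valid
(54,325,396): 54+325 ≤ 396 → not valid
(86,315,323): 86+315 > 323 → valid
(61,366,413): 61+366 > 413 → valid
(23,342,345): 23+342 > 345 → valid
(208,443,574): 208+443 > 574 → valid
(191,297,453): 191+297 > 453 → valid
5 of the 7 triples form a triangle.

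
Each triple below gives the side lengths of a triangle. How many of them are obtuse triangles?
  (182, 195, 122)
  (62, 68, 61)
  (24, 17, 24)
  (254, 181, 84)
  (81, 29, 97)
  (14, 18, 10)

3

(182,195,122): 122²+182² = 48008 > 38025 = 195² → acute
(62,68,61): 61²+62² = 7565 > 4624 = 68² → acute
(24,17,24): 17²+24² = 865 > 576 = 24² → acute
(254,181,84): 84²+181² = 39817 < 64516 = 254² → obtuse
(81,29,97): 29²+81² = 7402 < 9409 = 97² → obtuse
(14,18,10): 10²+14² = 296 < 324 = 18² → obtuse
3 of the 6 are obtuse.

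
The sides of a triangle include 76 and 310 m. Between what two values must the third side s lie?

234 < s < 386 (m)

By the triangle inequality, s must be less than 76 + 310 = 386 and greater than |76 − 310| = 234.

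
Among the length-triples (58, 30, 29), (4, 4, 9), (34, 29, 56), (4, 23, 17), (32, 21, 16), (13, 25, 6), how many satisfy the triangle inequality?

(29,30,58): 29+30 > 58 → valid
(4,4,9): 4+4 ≤ 9 → not valid
(29,34,56): 29+34 > 56 → valid
(4,17,23): 4+17 ≤ 23 → not valid
(16,21,32): 16+21 > 32 → valid
(6,13,25): 6+13 ≤ 25 → not valid
3 of the 6 triples form a triangle.

3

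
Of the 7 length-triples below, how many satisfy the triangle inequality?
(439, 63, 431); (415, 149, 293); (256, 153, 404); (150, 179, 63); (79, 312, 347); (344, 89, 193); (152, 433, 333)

6

(63,431,439): 63+431 > 439 → valid
(149,293,415): 149+293 > 415 → valid
(153,256,404): 153+256 > 404 → valid
(63,150,179): 63+150 > 179 → valid
(79,312,347): 79+312 > 347 → valid
(89,193,344): 89+193 ≤ 344 → not valid
(152,333,433): 152+333 > 433 → valid
6 of the 7 triples form a triangle.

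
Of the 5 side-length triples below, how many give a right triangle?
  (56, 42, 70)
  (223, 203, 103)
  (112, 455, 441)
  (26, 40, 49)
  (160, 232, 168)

3

(56,42,70): 42²+56² = 4900 = 70² → right
(223,203,103): 103²+203² = 51818 > 49729 = 223² → acute
(112,455,441): 112²+441² = 207025 = 455² → right
(26,40,49): 26²+40² = 2276 < 2401 = 49² → obtuse
(160,232,168): 160²+168² = 53824 = 232² → right
3 of the 5 are right.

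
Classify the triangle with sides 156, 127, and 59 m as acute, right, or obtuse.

obtuse

Compare the square of the longest side to the sum of squares of the other two: 59² + 127² = 19610 < 24336 = 156².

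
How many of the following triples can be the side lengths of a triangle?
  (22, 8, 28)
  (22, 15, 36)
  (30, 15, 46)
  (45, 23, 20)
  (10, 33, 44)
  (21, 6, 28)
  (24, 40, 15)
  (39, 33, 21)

3

(8,22,28): 8+22 > 28 → valid
(15,22,36): 15+22 > 36 → valid
(15,30,46): 15+30 ≤ 46 → not valid
(20,23,45): 20+23 ≤ 45 → not valid
(10,33,44): 10+33 ≤ 44 → not valid
(6,21,28): 6+21 ≤ 28 → not valid
(15,24,40): 15+24 ≤ 40 → not valid
(21,33,39): 21+33 > 39 → valid
3 of the 8 triples form a triangle.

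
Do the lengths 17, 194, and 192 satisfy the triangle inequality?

The longest side is 194, and the other two sum to 209.
Since 209 > 194, the triangle inequality holds.

Yes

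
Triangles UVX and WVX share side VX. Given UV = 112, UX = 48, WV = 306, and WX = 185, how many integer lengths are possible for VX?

From triangle UVX: 64 < VX < 160.
From triangle WVX: 121 < VX < 491.
Intersection: 121 < VX < 160, so integers 122 through 159: 38 values.

38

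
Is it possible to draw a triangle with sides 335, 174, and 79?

No

The longest side is 335, but the other two sum to only 253.
253 < 335, so the triangle inequality fails.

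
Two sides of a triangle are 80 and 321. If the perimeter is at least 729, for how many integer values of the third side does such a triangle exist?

73

Triangle inequality: 241 < x < 401. Perimeter ≥ 729 gives x ≥ 729 − 80 − 321 = 328.
So 328 ≤ x < 401; integers 328 through 400: 73 values.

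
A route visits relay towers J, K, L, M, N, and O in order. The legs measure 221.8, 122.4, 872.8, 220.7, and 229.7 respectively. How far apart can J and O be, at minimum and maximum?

The maximum is all hops collinear in one direction: 221.8 + 122.4 + 872.8 + 220.7 + 229.7 = 1667.4.
The longest hop is 872.8; the others sum to 794.6. Folding the others back against it leaves at least 872.8 − 794.6 = 78.2.

78.2 ≤ JO ≤ 1667.4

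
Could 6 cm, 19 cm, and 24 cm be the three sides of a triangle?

The longest side is 24, and the other two sum to 25.
Since 25 > 24, the triangle inequality holds.

Yes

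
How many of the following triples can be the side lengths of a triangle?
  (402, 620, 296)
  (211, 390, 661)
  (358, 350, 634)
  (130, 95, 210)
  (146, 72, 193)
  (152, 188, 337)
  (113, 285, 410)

(296,402,620): 296+402 > 620 → valid
(211,390,661): 211+390 ≤ 661 → not valid
(350,358,634): 350+358 > 634 → valid
(95,130,210): 95+130 > 210 → valid
(72,146,193): 72+146 > 193 → valid
(152,188,337): 152+188 > 337 → valid
(113,285,410): 113+285 ≤ 410 → not valid
5 of the 7 triples form a triangle.

5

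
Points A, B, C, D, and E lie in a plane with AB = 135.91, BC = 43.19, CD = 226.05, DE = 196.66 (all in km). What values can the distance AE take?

The maximum is all hops collinear in one direction: 135.91 + 43.19 + 226.05 + 196.66 = 601.81.
The longest hop is 226.05; the others sum to 375.76. Since 226.05 ≤ 375.76, the path can fold back on itself completely, so the minimum distance is 0.

0 ≤ AE ≤ 601.81 km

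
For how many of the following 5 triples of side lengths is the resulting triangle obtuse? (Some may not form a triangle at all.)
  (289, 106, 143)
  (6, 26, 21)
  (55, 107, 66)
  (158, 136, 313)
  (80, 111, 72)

3

(289,106,143): 106+143 ≤ 289, not a triangle
(6,26,21): 6²+21² = 477 < 676 = 26² → obtuse
(55,107,66): 55²+66² = 7381 < 11449 = 107² → obtuse
(158,136,313): 136+158 ≤ 313, not a triangle
(80,111,72): 72²+80² = 11584 < 12321 = 111² → obtuse
3 of the 5 are obtuse.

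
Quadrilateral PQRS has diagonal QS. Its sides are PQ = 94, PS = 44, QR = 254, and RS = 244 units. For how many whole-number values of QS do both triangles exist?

87

From triangle PQS: 50 < QS < 138.
From triangle RQS: 10 < QS < 498.
Intersection: 50 < QS < 138, so integers 51 through 137: 87 values.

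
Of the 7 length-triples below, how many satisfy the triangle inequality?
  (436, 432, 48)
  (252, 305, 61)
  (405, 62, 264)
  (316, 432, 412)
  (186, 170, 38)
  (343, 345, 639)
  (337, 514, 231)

(48,432,436): 48+432 > 436 → valid
(61,252,305): 61+252 > 305 → valid
(62,264,405): 62+264 ≤ 405 → not valid
(316,412,432): 316+412 > 432 → valid
(38,170,186): 38+170 > 186 → valid
(343,345,639): 343+345 > 639 → valid
(231,337,514): 231+337 > 514 → valid
6 of the 7 triples form a triangle.

6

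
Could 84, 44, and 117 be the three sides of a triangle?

The longest side is 117, and the other two sum to 128.
Since 128 > 117, the triangle inequality holds.

Yes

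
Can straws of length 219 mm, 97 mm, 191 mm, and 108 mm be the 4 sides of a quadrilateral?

A quadrilateral exists iff every side is shorter than the sum of the others — equivalently, the longest side is less than the sum of the rest.
Longest side 219 < 396 (sum of the remaining 3), so yes.

Yes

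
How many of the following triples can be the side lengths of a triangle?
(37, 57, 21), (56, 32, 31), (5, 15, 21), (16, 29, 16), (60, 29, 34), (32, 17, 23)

5

(21,37,57): 21+37 > 57 → valid
(31,32,56): 31+32 > 56 → valid
(5,15,21): 5+15 ≤ 21 → not valid
(16,16,29): 16+16 > 29 → valid
(29,34,60): 29+34 > 60 → valid
(17,23,32): 17+23 > 32 → valid
5 of the 6 triples form a triangle.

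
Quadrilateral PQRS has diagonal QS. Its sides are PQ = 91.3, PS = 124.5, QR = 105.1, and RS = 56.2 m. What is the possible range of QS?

From triangle PQS: |91.3 − 124.5| < QS < 91.3 + 124.5, i.e. 33.2 < QS < 215.8.
From triangle RQS: 48.9 < QS < 161.3.
Both must hold, so QS lies in the intersection.

48.9 < QS < 161.3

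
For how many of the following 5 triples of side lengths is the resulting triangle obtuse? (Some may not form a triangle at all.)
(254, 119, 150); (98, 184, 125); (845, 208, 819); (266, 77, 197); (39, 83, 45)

4

(254,119,150): 119²+150² = 36661 < 64516 = 254² → obtuse
(98,184,125): 98²+125² = 25229 < 33856 = 184² → obtuse
(845,208,819): 208²+819² = 714025 = 845² → right
(266,77,197): 77²+197² = 44738 < 70756 = 266² → obtuse
(39,83,45): 39²+45² = 3546 < 6889 = 83² → obtuse
4 of the 5 are obtuse.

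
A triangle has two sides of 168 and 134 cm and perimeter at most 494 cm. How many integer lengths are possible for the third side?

Triangle inequality: 34 < x < 302. Perimeter ≤ 494 gives x ≤ 494 − 168 − 134 = 192.
So 34 < x ≤ 192; integers 35 through 192: 158 values.

158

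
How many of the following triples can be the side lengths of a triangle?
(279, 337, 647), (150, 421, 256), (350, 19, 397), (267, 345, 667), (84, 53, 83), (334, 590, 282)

2

(279,337,647): 279+337 ≤ 647 → not valid
(150,256,421): 150+256 ≤ 421 → not valid
(19,350,397): 19+350 ≤ 397 → not valid
(267,345,667): 267+345 ≤ 667 → not valid
(53,83,84): 53+83 > 84 → valid
(282,334,590): 282+334 > 590 → valid
2 of the 6 triples form a triangle.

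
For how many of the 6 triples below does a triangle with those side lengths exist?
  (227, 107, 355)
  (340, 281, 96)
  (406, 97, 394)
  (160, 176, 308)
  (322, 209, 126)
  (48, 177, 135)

(107,227,355): 107+227 ≤ 355 → not valid
(96,281,340): 96+281 > 340 → valid
(97,394,406): 97+394 > 406 → valid
(160,176,308): 160+176 > 308 → valid
(126,209,322): 126+209 > 322 → valid
(48,135,177): 48+135 > 177 → valid
5 of the 6 triples form a triangle.

5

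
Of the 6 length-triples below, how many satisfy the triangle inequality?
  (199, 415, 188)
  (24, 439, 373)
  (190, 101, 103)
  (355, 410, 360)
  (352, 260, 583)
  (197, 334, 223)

4

(188,199,415): 188+199 ≤ 415 → not valid
(24,373,439): 24+373 ≤ 439 → not valid
(101,103,190): 101+103 > 190 → valid
(355,360,410): 355+360 > 410 → valid
(260,352,583): 260+352 > 583 → valid
(197,223,334): 197+223 > 334 → valid
4 of the 6 triples form a triangle.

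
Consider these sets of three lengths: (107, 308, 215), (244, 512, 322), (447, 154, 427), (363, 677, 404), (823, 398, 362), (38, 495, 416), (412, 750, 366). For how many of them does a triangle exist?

5

(107,215,308): 107+215 > 308 → valid
(244,322,512): 244+322 > 512 → valid
(154,427,447): 154+427 > 447 → valid
(363,404,677): 363+404 > 677 → valid
(362,398,823): 362+398 ≤ 823 → not valid
(38,416,495): 38+416 ≤ 495 → not valid
(366,412,750): 366+412 > 750 → valid
5 of the 7 triples form a triangle.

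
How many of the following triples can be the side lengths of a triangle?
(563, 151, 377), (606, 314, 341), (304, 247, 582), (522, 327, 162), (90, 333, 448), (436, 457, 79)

2

(151,377,563): 151+377 ≤ 563 → not valid
(314,341,606): 314+341 > 606 → valid
(247,304,582): 247+304 ≤ 582 → not valid
(162,327,522): 162+327 ≤ 522 → not valid
(90,333,448): 90+333 ≤ 448 → not valid
(79,436,457): 79+436 > 457 → valid
2 of the 6 triples form a triangle.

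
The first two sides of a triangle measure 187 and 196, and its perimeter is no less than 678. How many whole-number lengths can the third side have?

88

Triangle inequality: 9 < x < 383. Perimeter ≥ 678 gives x ≥ 678 − 187 − 196 = 295.
So 295 ≤ x < 383; integers 295 through 382: 88 values.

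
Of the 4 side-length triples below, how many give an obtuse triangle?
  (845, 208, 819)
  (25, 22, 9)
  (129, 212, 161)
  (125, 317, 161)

2

(845,208,819): 208²+819² = 714025 = 845² → right
(25,22,9): 9²+22² = 565 < 625 = 25² → obtuse
(129,212,161): 129²+161² = 42562 < 44944 = 212² → obtuse
(125,317,161): 125+161 ≤ 317, not a triangle
2 of the 4 are obtuse.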